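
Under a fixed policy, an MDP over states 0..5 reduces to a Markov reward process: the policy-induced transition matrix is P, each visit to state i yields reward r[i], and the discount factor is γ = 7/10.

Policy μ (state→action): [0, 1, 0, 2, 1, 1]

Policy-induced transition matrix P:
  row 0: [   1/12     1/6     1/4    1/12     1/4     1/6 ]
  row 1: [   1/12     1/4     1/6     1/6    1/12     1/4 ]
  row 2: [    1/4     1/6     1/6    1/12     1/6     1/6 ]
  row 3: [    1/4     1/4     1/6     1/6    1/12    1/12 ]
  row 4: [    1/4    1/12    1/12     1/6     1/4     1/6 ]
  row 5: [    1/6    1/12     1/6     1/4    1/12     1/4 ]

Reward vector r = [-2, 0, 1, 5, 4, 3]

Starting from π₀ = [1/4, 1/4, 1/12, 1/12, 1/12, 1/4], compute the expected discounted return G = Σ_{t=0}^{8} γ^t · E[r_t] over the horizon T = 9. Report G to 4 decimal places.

t=0: π = [0.2500, 0.2500, 0.0833, 0.0833, 0.0833, 0.2500], E[r] = 1.0833, γ^t·E[r] = 1.083333, running G = 1.083333
t=1: π = [0.1458, 0.1667, 0.1806, 0.1597, 0.1458, 0.2014], E[r] = 1.8750, γ^t·E[r] = 1.312500, running G = 2.395833
t=2: π = [0.1811, 0.1649, 0.1667, 0.1563, 0.1470, 0.1840], E[r] = 1.7257, γ^t·E[r] = 0.845590, running G = 3.241424
t=3: π = [0.1770, 0.1658, 0.1695, 0.1530, 0.1519, 0.1827], E[r] = 1.7364, γ^t·E[r] = 0.595602, running G = 3.837026
t=4: π = [0.1776, 0.1654, 0.1688, 0.1530, 0.1523, 0.1830], E[r] = 1.7366, γ^t·E[r] = 0.416951, running G = 4.253977
t=5: π = [0.1776, 0.1653, 0.1688, 0.1530, 0.1524, 0.1829], E[r] = 1.7372, γ^t·E[r] = 0.291970, running G = 4.545946
t=6: π = [0.1776, 0.1652, 0.1688, 0.1530, 0.1524, 0.1829], E[r] = 1.7371, γ^t·E[r] = 0.204373, running G = 4.750319
t=7: π = [0.1776, 0.1652, 0.1688, 0.1530, 0.1524, 0.1829], E[r] = 1.7371, γ^t·E[r] = 0.143062, running G = 4.893381
t=8: π = [0.1776, 0.1652, 0.1688, 0.1530, 0.1524, 0.1829], E[r] = 1.7371, γ^t·E[r] = 0.100143, running G = 4.993524

G = 4.9935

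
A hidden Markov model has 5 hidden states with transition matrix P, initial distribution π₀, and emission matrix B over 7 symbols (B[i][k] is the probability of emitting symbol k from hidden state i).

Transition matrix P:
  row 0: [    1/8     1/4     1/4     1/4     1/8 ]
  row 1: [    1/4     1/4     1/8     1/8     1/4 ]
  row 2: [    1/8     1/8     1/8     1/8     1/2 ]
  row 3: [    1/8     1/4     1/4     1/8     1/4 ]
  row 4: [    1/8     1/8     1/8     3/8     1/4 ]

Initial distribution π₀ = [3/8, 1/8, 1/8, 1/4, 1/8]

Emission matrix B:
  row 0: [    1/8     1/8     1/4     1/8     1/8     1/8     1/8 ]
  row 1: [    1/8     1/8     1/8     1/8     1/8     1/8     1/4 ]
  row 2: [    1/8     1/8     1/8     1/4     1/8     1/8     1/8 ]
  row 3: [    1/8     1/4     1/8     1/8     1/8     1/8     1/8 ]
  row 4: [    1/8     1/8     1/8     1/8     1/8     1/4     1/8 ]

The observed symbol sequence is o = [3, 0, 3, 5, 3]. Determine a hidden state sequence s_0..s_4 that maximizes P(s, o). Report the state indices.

t=0: δ = [4.688e-02, 1.562e-02, 3.125e-02, 3.125e-02, 1.562e-02]  (obs o_0=3)
t=1: δ = [7.324e-04, 1.465e-03, 1.465e-03, 1.465e-03, 1.953e-03]  ψ = [0, 0, 0, 0, 2]  (obs o_1=0)
t=2: δ = [4.578e-05, 4.578e-05, 9.155e-05, 9.155e-05, 9.155e-05]  ψ = [1, 1, 3, 4, 2]  (obs o_2=3)
t=3: δ = [1.431e-06, 2.861e-06, 2.861e-06, 4.292e-06, 1.144e-05]  ψ = [1, 3, 3, 4, 2]  (obs o_3=5)
t=4: δ = [1.788e-07, 1.788e-07, 3.576e-07, 5.364e-07, 3.576e-07]  ψ = [4, 4, 4, 4, 4]  (obs o_4=3)
backtrack: best end state = 3; path = [0, 3, 2, 4, 3]

path = [0, 3, 2, 4, 3]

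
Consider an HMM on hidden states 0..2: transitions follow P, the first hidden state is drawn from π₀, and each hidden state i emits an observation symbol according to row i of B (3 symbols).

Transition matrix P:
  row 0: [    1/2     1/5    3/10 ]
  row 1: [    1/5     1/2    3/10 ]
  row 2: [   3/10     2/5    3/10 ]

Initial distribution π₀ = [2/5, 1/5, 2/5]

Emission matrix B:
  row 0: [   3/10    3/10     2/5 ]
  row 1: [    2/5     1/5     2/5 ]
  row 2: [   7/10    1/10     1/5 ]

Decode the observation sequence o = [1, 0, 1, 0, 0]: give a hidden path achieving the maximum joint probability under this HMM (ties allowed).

t=0: δ = [1.200e-01, 4.000e-02, 4.000e-02]  (obs o_0=1)
t=1: δ = [1.800e-02, 9.600e-03, 2.520e-02]  ψ = [0, 0, 0]  (obs o_1=0)
t=2: δ = [2.700e-03, 2.016e-03, 7.560e-04]  ψ = [0, 2, 2]  (obs o_2=1)
t=3: δ = [4.050e-04, 4.032e-04, 5.670e-04]  ψ = [0, 1, 0]  (obs o_3=0)
t=4: δ = [6.075e-05, 9.072e-05, 1.191e-04]  ψ = [0, 2, 2]  (obs o_4=0)
backtrack: best end state = 2; path = [0, 0, 0, 2, 2]

path = [0, 0, 0, 2, 2]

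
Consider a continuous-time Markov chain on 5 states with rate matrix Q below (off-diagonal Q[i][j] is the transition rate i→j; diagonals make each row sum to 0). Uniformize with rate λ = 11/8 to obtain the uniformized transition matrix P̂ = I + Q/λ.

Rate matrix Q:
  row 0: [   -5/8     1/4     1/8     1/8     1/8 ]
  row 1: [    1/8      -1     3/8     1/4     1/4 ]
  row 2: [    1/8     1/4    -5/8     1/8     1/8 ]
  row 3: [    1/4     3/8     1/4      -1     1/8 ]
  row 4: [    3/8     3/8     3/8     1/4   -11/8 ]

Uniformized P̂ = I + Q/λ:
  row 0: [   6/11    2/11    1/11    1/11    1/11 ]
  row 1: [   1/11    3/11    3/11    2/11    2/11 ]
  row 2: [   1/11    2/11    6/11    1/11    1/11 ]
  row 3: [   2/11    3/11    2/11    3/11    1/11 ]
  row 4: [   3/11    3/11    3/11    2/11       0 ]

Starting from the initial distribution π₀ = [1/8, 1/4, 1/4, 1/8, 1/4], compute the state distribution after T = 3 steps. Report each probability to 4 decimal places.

π = [0.2212, 0.2255, 0.3032, 0.1482, 0.1020]

t=0: π = [0.1250, 0.2500, 0.2500, 0.1250, 0.2500]
t=1: π = [0.2045, 0.2386, 0.3068, 0.1591, 0.0909]
t=2: π = [0.2149, 0.2262, 0.3048, 0.1498, 0.1043]
t=3: π = [0.2212, 0.2255, 0.3032, 0.1482, 0.1020]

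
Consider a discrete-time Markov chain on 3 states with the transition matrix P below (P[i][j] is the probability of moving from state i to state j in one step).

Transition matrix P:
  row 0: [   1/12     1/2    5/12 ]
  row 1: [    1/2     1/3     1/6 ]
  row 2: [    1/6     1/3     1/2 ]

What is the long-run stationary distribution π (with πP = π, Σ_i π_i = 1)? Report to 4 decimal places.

π = [0.2703, 0.3784, 0.3514]

Balance equations π_j = Σ_i π_i·P[i][j]:
  π_0 = 1/12·π_0 + 1/2·π_1 + 1/6·π_2
  π_1 = 1/2·π_0 + 1/3·π_1 + 1/3·π_2
  normalize: π_0 + π_1 + π_2 = 1
Solving the linear system gives exactly π = [10/37, 14/37, 13/37].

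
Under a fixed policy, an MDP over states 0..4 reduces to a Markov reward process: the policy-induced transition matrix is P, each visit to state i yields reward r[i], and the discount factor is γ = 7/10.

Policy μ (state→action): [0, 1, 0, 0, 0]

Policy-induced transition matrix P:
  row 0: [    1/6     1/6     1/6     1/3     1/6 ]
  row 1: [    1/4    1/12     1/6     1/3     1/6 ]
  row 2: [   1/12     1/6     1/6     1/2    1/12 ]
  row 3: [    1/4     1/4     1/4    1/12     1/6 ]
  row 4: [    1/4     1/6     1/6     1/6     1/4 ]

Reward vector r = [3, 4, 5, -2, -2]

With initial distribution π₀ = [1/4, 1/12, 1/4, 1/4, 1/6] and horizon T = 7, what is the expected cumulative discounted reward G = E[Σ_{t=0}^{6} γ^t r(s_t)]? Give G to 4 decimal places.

t=0: π = [0.2500, 0.0833, 0.2500, 0.2500, 0.1667], E[r] = 1.5000, γ^t·E[r] = 1.500000, running G = 1.500000
t=1: π = [0.1875, 0.1806, 0.1875, 0.2847, 0.1597], E[r] = 1.3333, γ^t·E[r] = 0.933333, running G = 2.433333
t=2: π = [0.2031, 0.1753, 0.1904, 0.2668, 0.1644], E[r] = 1.4005, γ^t·E[r] = 0.686227, running G = 3.119560
t=3: π = [0.2013, 0.1743, 0.1889, 0.2710, 0.1645], E[r] = 1.3747, γ^t·E[r] = 0.471526, running G = 3.591086
t=4: π = [0.2017, 0.1747, 0.1892, 0.2697, 0.1646], E[r] = 1.3818, γ^t·E[r] = 0.331764, running G = 3.922850
t=5: π = [0.2016, 0.1746, 0.1891, 0.2700, 0.1646], E[r] = 1.3797, γ^t·E[r] = 0.231881, running G = 4.154731
t=6: π = [0.2017, 0.1746, 0.1892, 0.2699, 0.1646], E[r] = 1.3803, γ^t·E[r] = 0.162387, running G = 4.317118

G = 4.3171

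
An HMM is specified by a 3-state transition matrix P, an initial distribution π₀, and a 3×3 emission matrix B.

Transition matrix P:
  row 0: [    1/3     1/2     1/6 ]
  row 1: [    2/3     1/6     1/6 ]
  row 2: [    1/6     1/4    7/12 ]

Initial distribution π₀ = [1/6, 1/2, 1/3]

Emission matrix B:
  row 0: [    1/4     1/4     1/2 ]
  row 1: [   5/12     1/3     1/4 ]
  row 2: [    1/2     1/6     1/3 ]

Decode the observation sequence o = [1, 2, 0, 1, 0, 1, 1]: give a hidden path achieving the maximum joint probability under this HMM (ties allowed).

path = [1, 0, 1, 0, 1, 0, 1]

t=0: δ = [4.167e-02, 1.667e-01, 5.556e-02]  (obs o_0=1)
t=1: δ = [5.556e-02, 6.944e-03, 1.080e-02]  ψ = [1, 1, 2]  (obs o_1=2)
t=2: δ = [4.630e-03, 1.157e-02, 4.630e-03]  ψ = [0, 0, 0]  (obs o_2=0)
t=3: δ = [1.929e-03, 7.716e-04, 4.501e-04]  ψ = [1, 0, 2]  (obs o_3=1)
t=4: δ = [1.608e-04, 4.019e-04, 1.608e-04]  ψ = [0, 0, 0]  (obs o_4=0)
t=5: δ = [6.698e-05, 2.679e-05, 1.563e-05]  ψ = [1, 0, 2]  (obs o_5=1)
t=6: δ = [5.582e-06, 1.116e-05, 1.861e-06]  ψ = [0, 0, 0]  (obs o_6=1)
backtrack: best end state = 1; path = [1, 0, 1, 0, 1, 0, 1]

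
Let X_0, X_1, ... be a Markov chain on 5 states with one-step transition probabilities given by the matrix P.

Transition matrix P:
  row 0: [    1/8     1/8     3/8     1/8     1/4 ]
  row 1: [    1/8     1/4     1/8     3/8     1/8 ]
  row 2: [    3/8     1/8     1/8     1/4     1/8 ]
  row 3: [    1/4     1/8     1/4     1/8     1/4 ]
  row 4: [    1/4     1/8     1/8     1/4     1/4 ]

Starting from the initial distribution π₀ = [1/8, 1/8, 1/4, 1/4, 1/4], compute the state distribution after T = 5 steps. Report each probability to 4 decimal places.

t=0: π = [0.1250, 0.1250, 0.2500, 0.2500, 0.2500]
t=1: π = [0.2500, 0.1406, 0.1875, 0.2188, 0.2031]
t=2: π = [0.2246, 0.1426, 0.2148, 0.2090, 0.2090]
t=3: π = [0.2310, 0.1428, 0.2073, 0.2136, 0.2053]
t=4: π = [0.2292, 0.1429, 0.2094, 0.2123, 0.2062]
t=5: π = [0.2297, 0.1429, 0.2088, 0.2127, 0.2060]

π = [0.2297, 0.1429, 0.2088, 0.2127, 0.2060]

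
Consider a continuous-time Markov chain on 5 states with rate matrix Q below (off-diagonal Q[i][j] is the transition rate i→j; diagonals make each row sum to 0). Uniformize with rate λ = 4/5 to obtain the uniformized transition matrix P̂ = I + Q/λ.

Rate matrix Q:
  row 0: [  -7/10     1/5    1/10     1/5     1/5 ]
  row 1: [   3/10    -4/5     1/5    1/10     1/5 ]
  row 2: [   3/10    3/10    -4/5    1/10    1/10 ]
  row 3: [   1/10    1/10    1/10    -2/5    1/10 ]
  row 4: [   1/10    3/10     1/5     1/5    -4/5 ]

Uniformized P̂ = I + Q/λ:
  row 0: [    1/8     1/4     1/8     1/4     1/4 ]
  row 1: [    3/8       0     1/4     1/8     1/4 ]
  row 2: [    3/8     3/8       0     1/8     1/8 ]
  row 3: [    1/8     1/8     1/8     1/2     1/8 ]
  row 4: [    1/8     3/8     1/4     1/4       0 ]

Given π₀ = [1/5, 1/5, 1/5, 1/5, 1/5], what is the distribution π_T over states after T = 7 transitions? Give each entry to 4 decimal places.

t=0: π = [0.2000, 0.2000, 0.2000, 0.2000, 0.2000]
t=1: π = [0.2250, 0.2250, 0.1500, 0.2500, 0.1500]
t=2: π = [0.2188, 0.2000, 0.1531, 0.2656, 0.1625]
t=3: π = [0.2133, 0.2063, 0.1512, 0.2723, 0.1570]
t=4: π = [0.2144, 0.2029, 0.1515, 0.2734, 0.1578]
t=5: π = [0.2136, 0.2038, 0.1512, 0.2740, 0.1574]
t=6: π = [0.2137, 0.2034, 0.1513, 0.2741, 0.1575]
t=7: π = [0.2137, 0.2035, 0.1512, 0.2742, 0.1575]

π = [0.2137, 0.2035, 0.1512, 0.2742, 0.1575]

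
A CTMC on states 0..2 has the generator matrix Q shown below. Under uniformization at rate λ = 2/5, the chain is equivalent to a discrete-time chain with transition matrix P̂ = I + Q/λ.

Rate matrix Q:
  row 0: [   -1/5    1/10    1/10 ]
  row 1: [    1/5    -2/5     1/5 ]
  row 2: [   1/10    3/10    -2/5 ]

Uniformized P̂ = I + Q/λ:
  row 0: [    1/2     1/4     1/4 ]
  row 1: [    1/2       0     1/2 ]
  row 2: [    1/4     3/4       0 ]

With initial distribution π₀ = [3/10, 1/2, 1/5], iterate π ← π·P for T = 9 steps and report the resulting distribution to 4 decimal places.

t=0: π = [0.3000, 0.5000, 0.2000]
t=1: π = [0.4500, 0.2250, 0.3250]
t=2: π = [0.4188, 0.3563, 0.2250]
t=3: π = [0.4438, 0.2734, 0.2828]
t=4: π = [0.4293, 0.3230, 0.2477]
t=5: π = [0.4381, 0.2931, 0.2688]
t=6: π = [0.4328, 0.3112, 0.2561]
t=7: π = [0.4360, 0.3002, 0.2638]
t=8: π = [0.4341, 0.3068, 0.2591]
t=9: π = [0.4352, 0.3029, 0.2619]

π = [0.4352, 0.3029, 0.2619]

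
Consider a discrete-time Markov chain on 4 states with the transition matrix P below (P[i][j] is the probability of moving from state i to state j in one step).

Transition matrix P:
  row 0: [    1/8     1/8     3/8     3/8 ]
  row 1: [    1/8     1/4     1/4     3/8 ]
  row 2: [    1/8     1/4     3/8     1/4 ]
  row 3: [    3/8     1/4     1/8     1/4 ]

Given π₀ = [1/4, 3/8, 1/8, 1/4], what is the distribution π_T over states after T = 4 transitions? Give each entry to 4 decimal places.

π = [0.2010, 0.2250, 0.2709, 0.3030]

t=0: π = [0.2500, 0.3750, 0.1250, 0.2500]
t=1: π = [0.1875, 0.2188, 0.2656, 0.3281]
t=2: π = [0.2070, 0.2266, 0.2656, 0.3008]
t=3: π = [0.2002, 0.2241, 0.2715, 0.3042]
t=4: π = [0.2010, 0.2250, 0.2709, 0.3030]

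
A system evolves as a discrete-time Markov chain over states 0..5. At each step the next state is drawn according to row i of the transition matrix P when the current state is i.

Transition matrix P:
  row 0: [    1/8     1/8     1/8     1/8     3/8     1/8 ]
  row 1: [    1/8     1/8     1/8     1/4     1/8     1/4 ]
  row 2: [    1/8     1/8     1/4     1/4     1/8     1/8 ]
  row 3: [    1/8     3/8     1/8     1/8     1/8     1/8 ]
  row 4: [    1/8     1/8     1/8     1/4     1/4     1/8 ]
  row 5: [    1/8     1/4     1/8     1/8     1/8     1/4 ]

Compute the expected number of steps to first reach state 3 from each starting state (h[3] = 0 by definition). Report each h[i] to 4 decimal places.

h = [5.2590, 4.7596, 4.6746, 0.0000, 4.6746, 5.3546]

First-step conditioning: h[3] = 0; for i ≠ 3, h[i] = 1 + Σ_k P[i][k]·h[k].
  h[0] = 1 + 1/8·h[0] + 1/8·h[1] + 1/8·h[2] + 3/8·h[4] + 1/8·h[5]
  h[1] = 1 + 1/8·h[0] + 1/8·h[1] + 1/8·h[2] + 1/8·h[4] + 1/4·h[5]
  h[2] = 1 + 1/8·h[0] + 1/8·h[1] + 1/4·h[2] + 1/8·h[4] + 1/8·h[5]
  h[4] = 1 + 1/8·h[0] + 1/8·h[1] + 1/8·h[2] + 1/4·h[4] + 1/8·h[5]
  h[5] = 1 + 1/8·h[0] + 1/4·h[1] + 1/8·h[2] + 1/8·h[4] + 1/4·h[5]
Solving the 5×5 linear system over states ≠ 3 gives exactly h = [1320/251, 3584/753, 3520/753, 0, 3520/753, 1344/251] (h[3] = 0 is the target).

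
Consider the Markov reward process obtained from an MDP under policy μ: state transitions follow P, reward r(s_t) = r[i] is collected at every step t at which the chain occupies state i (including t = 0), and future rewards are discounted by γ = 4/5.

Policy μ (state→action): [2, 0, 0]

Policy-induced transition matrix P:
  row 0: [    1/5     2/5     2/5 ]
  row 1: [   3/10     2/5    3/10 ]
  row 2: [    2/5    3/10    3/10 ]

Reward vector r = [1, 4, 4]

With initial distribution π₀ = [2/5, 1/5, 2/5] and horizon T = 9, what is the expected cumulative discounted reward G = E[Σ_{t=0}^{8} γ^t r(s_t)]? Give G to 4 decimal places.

G = 13.0966

t=0: π = [0.4000, 0.2000, 0.4000], E[r] = 2.8000, γ^t·E[r] = 2.800000, running G = 2.800000
t=1: π = [0.3000, 0.3600, 0.3400], E[r] = 3.1000, γ^t·E[r] = 2.480000, running G = 5.280000
t=2: π = [0.3040, 0.3660, 0.3300], E[r] = 3.0880, γ^t·E[r] = 1.976320, running G = 7.256320
t=3: π = [0.3026, 0.3670, 0.3304], E[r] = 3.0922, γ^t·E[r] = 1.583206, running G = 8.839526
t=4: π = [0.3028, 0.3670, 0.3303], E[r] = 3.0917, γ^t·E[r] = 1.266344, running G = 10.105870
t=5: π = [0.3027, 0.3670, 0.3303], E[r] = 3.0918, γ^t·E[r] = 1.013107, running G = 11.118977
t=6: π = [0.3028, 0.3670, 0.3303], E[r] = 3.0917, γ^t·E[r] = 0.810481, running G = 11.929458
t=7: π = [0.3028, 0.3670, 0.3303], E[r] = 3.0917, γ^t·E[r] = 0.648386, running G = 12.577844
t=8: π = [0.3028, 0.3670, 0.3303], E[r] = 3.0917, γ^t·E[r] = 0.518708, running G = 13.096552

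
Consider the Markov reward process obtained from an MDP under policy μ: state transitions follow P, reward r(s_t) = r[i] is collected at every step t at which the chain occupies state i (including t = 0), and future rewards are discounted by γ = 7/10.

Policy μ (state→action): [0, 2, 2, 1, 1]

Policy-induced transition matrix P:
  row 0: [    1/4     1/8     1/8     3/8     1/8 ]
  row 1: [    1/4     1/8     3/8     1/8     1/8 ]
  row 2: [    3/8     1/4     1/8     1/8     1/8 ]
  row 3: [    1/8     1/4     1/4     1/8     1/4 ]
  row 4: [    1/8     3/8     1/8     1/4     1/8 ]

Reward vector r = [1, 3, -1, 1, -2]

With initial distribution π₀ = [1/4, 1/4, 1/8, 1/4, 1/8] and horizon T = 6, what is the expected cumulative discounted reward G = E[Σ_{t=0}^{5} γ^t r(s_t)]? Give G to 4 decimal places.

t=0: π = [0.2500, 0.2500, 0.1250, 0.2500, 0.1250], E[r] = 0.8750, γ^t·E[r] = 0.875000, running G = 0.875000
t=1: π = [0.2188, 0.2031, 0.2188, 0.2031, 0.1563], E[r] = 0.5000, γ^t·E[r] = 0.350000, running G = 1.225000
t=2: π = [0.2324, 0.2168, 0.2012, 0.1992, 0.1504], E[r] = 0.5801, γ^t·E[r] = 0.284238, running G = 1.509238
t=3: π = [0.2314, 0.2126, 0.2041, 0.2019, 0.1499], E[r] = 0.5674, γ^t·E[r] = 0.194612, running G = 1.703851
t=4: π = [0.2315, 0.2132, 0.2034, 0.2016, 0.1502], E[r] = 0.5689, γ^t·E[r] = 0.136602, running G = 1.840453
t=5: π = [0.2314, 0.2132, 0.2035, 0.2017, 0.1502], E[r] = 0.5688, γ^t·E[r] = 0.095591, running G = 1.936044

G = 1.9360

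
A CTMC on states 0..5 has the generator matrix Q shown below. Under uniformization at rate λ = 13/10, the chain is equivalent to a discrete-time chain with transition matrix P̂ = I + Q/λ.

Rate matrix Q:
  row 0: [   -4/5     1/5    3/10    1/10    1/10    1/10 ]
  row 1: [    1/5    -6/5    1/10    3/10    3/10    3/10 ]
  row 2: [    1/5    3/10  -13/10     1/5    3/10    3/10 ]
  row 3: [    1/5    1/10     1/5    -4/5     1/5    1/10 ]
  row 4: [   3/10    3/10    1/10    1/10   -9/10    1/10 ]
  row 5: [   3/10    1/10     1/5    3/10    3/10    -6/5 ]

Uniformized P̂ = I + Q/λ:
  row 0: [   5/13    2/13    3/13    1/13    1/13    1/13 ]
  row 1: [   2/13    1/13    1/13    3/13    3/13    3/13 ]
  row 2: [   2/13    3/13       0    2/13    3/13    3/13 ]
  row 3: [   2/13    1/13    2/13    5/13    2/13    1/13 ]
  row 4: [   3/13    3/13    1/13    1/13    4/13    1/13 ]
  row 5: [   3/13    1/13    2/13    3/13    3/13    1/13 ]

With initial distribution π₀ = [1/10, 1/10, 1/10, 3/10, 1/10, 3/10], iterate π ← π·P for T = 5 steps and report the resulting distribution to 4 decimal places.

t=0: π = [0.1000, 0.1000, 0.1000, 0.3000, 0.1000, 0.3000]
t=1: π = [0.2077, 0.1154, 0.1308, 0.2385, 0.2000, 0.1077]
t=2: π = [0.2254, 0.1438, 0.1254, 0.1947, 0.1959, 0.1148]
t=3: π = [0.2298, 0.1437, 0.1258, 0.1863, 0.1962, 0.1183]
t=4: π = [0.2311, 0.1441, 0.1260, 0.1842, 0.1962, 0.1184]
t=5: π = [0.2314, 0.1443, 0.1261, 0.1837, 0.1961, 0.1185]

π = [0.2314, 0.1443, 0.1261, 0.1837, 0.1961, 0.1185]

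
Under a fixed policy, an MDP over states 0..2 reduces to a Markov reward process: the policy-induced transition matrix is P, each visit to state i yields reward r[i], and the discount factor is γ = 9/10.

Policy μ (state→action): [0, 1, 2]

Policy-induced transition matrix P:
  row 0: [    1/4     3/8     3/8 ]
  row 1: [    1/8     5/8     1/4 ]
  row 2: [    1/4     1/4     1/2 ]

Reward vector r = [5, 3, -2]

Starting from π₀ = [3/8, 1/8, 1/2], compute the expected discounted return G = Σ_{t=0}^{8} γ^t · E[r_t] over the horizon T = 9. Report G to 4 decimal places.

G = 8.9883

t=0: π = [0.3750, 0.1250, 0.5000], E[r] = 1.2500, γ^t·E[r] = 1.250000, running G = 1.250000
t=1: π = [0.2344, 0.3438, 0.4219], E[r] = 1.3594, γ^t·E[r] = 1.223438, running G = 2.473438
t=2: π = [0.2070, 0.4082, 0.3848], E[r] = 1.4902, γ^t·E[r] = 1.207090, running G = 3.680527
t=3: π = [0.1990, 0.4290, 0.3721], E[r] = 1.5376, γ^t·E[r] = 1.120909, running G = 4.801436
t=4: π = [0.1964, 0.4357, 0.3679], E[r] = 1.5533, γ^t·E[r] = 1.019129, running G = 5.820565
t=5: π = [0.1955, 0.4379, 0.3665], E[r] = 1.5585, γ^t·E[r] = 0.920260, running G = 6.740825
t=6: π = [0.1953, 0.4387, 0.3661], E[r] = 1.5602, γ^t·E[r] = 0.829130, running G = 7.569955
t=7: π = [0.1952, 0.4389, 0.3659], E[r] = 1.5607, γ^t·E[r] = 0.746481, running G = 8.316437
t=8: π = [0.1951, 0.4390, 0.3659], E[r] = 1.5609, γ^t·E[r] = 0.671911, running G = 8.988348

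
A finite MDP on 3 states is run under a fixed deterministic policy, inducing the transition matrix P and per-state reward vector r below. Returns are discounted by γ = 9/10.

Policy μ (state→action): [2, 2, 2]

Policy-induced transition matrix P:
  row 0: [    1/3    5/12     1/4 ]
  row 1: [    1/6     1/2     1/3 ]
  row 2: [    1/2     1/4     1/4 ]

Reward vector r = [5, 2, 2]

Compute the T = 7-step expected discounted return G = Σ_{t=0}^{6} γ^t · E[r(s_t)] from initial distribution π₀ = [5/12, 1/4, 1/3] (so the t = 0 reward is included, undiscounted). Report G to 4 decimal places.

t=0: π = [0.4167, 0.2500, 0.3333], E[r] = 3.2500, γ^t·E[r] = 3.250000, running G = 3.250000
t=1: π = [0.3472, 0.3819, 0.2708], E[r] = 3.0417, γ^t·E[r] = 2.737500, running G = 5.987500
t=2: π = [0.3148, 0.4034, 0.2818], E[r] = 2.9444, γ^t·E[r] = 2.385000, running G = 8.372500
t=3: π = [0.3131, 0.4033, 0.2836], E[r] = 2.9392, γ^t·E[r] = 2.142703, running G = 10.515203
t=4: π = [0.3134, 0.4030, 0.2836], E[r] = 2.9402, γ^t·E[r] = 1.929034, running G = 12.444237
t=5: π = [0.3134, 0.4030, 0.2836], E[r] = 2.9403, γ^t·E[r] = 1.736218, running G = 14.180455
t=6: π = [0.3134, 0.4030, 0.2836], E[r] = 2.9403, γ^t·E[r] = 1.562596, running G = 15.743052

G = 15.7431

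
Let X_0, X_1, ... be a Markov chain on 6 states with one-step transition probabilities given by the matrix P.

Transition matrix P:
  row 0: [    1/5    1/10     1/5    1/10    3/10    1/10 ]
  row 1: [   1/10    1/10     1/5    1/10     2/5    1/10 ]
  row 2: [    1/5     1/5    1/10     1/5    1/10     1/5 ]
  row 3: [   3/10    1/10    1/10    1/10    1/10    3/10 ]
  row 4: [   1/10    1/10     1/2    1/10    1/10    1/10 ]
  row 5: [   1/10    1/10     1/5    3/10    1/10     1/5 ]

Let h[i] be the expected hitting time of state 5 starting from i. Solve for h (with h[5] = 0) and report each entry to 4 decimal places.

First-step conditioning: h[5] = 0; for i ≠ 5, h[i] = 1 + Σ_k P[i][k]·h[k].
  h[0] = 1 + 1/5·h[0] + 1/10·h[1] + 1/5·h[2] + 1/10·h[3] + 3/10·h[4]
  h[1] = 1 + 1/10·h[0] + 1/10·h[1] + 1/5·h[2] + 1/10·h[3] + 2/5·h[4]
  h[2] = 1 + 1/5·h[0] + 1/5·h[1] + 1/10·h[2] + 1/5·h[3] + 1/10·h[4]
  h[3] = 1 + 3/10·h[0] + 1/10·h[1] + 1/10·h[2] + 1/10·h[3] + 1/10·h[4]
  h[4] = 1 + 1/10·h[0] + 1/10·h[1] + 1/2·h[2] + 1/10·h[3] + 1/10·h[4]
Solving the 5×5 linear system over states ≠ 5 gives exactly h = [775/114, 773/114, 695/114, 316/57, 755/114, 0] (h[5] = 0 is the target).

h = [6.7982, 6.7807, 6.0965, 5.5439, 6.6228, 0.0000]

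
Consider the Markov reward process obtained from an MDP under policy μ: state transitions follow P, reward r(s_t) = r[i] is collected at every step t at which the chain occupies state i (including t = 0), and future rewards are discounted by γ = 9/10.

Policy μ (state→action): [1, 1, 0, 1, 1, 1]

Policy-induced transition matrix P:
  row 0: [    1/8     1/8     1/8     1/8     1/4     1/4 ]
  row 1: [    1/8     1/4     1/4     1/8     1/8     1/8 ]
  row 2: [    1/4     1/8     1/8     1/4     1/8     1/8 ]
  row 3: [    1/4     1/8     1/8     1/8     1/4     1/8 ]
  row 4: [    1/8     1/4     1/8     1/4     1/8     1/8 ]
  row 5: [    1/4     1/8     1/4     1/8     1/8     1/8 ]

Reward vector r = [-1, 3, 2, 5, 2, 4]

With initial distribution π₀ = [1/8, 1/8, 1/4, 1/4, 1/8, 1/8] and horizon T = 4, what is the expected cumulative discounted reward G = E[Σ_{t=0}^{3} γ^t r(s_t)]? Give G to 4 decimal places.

G = 8.5709

t=0: π = [0.1250, 0.1250, 0.2500, 0.2500, 0.1250, 0.1250], E[r] = 2.7500, γ^t·E[r] = 2.750000, running G = 2.750000
t=1: π = [0.2031, 0.1563, 0.1563, 0.1719, 0.1719, 0.1406], E[r] = 2.3438, γ^t·E[r] = 2.109375, running G = 4.859375
t=2: π = [0.1836, 0.1660, 0.1621, 0.1660, 0.1719, 0.1504], E[r] = 2.4141, γ^t·E[r] = 1.955391, running G = 6.814766
t=3: π = [0.1848, 0.1672, 0.1646, 0.1667, 0.1687, 0.1479], E[r] = 2.4089, γ^t·E[r] = 1.756114, running G = 8.570880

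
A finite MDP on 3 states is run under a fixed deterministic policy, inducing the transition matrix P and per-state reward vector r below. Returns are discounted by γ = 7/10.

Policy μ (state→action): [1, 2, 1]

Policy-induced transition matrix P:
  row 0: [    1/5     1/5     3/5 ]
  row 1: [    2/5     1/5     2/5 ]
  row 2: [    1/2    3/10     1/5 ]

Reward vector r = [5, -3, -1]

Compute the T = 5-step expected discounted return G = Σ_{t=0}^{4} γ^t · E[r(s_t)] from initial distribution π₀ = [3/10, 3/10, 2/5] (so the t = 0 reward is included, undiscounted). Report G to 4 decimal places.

G = 1.5218

t=0: π = [0.3000, 0.3000, 0.4000], E[r] = 0.2000, γ^t·E[r] = 0.200000, running G = 0.200000
t=1: π = [0.3800, 0.2400, 0.3800], E[r] = 0.8000, γ^t·E[r] = 0.560000, running G = 0.760000
t=2: π = [0.3620, 0.2380, 0.4000], E[r] = 0.6960, γ^t·E[r] = 0.341040, running G = 1.101040
t=3: π = [0.3676, 0.2400, 0.3924], E[r] = 0.7256, γ^t·E[r] = 0.248881, running G = 1.349921
t=4: π = [0.3657, 0.2392, 0.3950], E[r] = 0.7158, γ^t·E[r] = 0.171873, running G = 1.521794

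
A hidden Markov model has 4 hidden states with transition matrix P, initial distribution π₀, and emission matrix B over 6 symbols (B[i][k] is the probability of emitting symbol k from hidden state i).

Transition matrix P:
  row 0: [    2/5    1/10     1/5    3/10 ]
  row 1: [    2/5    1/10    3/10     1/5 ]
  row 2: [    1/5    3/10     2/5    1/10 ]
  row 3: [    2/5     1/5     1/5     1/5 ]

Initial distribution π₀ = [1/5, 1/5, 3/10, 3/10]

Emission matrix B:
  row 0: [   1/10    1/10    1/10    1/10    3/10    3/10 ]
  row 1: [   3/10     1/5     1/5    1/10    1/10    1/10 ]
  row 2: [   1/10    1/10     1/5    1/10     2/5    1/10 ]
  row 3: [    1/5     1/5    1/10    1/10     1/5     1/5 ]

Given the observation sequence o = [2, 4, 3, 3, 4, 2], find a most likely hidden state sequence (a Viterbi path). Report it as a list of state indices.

path = [2, 2, 2, 2, 2, 2]

t=0: δ = [2.000e-02, 4.000e-02, 6.000e-02, 3.000e-02]  (obs o_0=2)
t=1: δ = [4.800e-03, 1.800e-03, 9.600e-03, 1.600e-03]  ψ = [1, 2, 2, 1]  (obs o_1=4)
t=2: δ = [1.920e-04, 2.880e-04, 3.840e-04, 1.440e-04]  ψ = [0, 2, 2, 0]  (obs o_2=3)
t=3: δ = [1.152e-05, 1.152e-05, 1.536e-05, 5.760e-06]  ψ = [1, 2, 2, 0]  (obs o_3=3)
t=4: δ = [1.382e-06, 4.608e-07, 2.458e-06, 6.912e-07]  ψ = [0, 2, 2, 0]  (obs o_4=4)
t=5: δ = [5.530e-08, 1.475e-07, 1.966e-07, 4.147e-08]  ψ = [0, 2, 2, 0]  (obs o_5=2)
backtrack: best end state = 2; path = [2, 2, 2, 2, 2, 2]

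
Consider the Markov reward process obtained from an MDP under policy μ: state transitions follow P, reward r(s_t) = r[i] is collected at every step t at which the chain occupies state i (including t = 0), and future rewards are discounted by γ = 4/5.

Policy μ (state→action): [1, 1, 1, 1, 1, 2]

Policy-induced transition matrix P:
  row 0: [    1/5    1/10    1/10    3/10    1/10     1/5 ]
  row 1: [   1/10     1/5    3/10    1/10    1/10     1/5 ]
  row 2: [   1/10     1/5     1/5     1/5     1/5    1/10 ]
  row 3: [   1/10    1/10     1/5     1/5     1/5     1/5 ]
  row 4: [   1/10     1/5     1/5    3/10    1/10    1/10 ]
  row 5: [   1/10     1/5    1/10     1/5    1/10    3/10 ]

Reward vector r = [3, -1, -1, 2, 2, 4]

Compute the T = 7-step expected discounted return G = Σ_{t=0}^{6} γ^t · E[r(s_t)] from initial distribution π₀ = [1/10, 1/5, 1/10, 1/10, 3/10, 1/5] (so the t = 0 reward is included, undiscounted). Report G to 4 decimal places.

G = 5.7368

t=0: π = [0.1000, 0.2000, 0.1000, 0.1000, 0.3000, 0.2000], E[r] = 1.6000, γ^t·E[r] = 1.600000, running G = 1.600000
t=1: π = [0.1100, 0.1800, 0.1900, 0.2200, 0.1200, 0.1800], E[r] = 1.3600, γ^t·E[r] = 1.088000, running G = 2.688000
t=2: π = [0.1110, 0.1670, 0.1890, 0.2050, 0.1410, 0.1870], E[r] = 1.4170, γ^t·E[r] = 0.906880, running G = 3.594880
t=3: π = [0.1111, 0.1684, 0.1869, 0.2085, 0.1394, 0.1857], E[r] = 1.4166, γ^t·E[r] = 0.725299, running G = 4.320179
t=4: π = [0.1111, 0.1680, 0.1872, 0.2082, 0.1395, 0.1859], E[r] = 1.4174, γ^t·E[r] = 0.580563, running G = 4.900742
t=5: π = [0.1111, 0.1681, 0.1871, 0.2083, 0.1395, 0.1859], E[r] = 1.4175, γ^t·E[r] = 0.464473, running G = 5.365215
t=6: π = [0.1111, 0.1681, 0.1871, 0.2083, 0.1395, 0.1859], E[r] = 1.4175, γ^t·E[r] = 0.371581, running G = 5.736796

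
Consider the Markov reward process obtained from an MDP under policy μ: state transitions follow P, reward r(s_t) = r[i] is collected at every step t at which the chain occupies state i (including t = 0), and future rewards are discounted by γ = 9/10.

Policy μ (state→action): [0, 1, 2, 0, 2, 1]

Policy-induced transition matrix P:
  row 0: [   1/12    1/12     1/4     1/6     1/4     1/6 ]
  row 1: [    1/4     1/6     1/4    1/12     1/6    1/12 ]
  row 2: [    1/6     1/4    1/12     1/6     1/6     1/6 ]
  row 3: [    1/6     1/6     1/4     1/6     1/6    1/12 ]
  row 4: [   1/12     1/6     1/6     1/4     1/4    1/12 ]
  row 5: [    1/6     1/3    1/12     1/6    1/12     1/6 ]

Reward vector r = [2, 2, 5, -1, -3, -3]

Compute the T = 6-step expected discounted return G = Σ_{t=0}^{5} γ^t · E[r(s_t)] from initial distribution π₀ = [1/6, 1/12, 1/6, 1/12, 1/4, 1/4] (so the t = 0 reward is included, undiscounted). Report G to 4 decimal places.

G = 1.5663

t=0: π = [0.1667, 0.0833, 0.1667, 0.0833, 0.2500, 0.2500], E[r] = -0.2500, γ^t·E[r] = -0.250000, running G = -0.250000
t=1: π = [0.1389, 0.2083, 0.1597, 0.1806, 0.1806, 0.1319], E[r] = 0.3750, γ^t·E[r] = 0.337500, running G = 0.087500
t=2: π = [0.1574, 0.1904, 0.1863, 0.1644, 0.1823, 0.1192], E[r] = 0.5584, γ^t·E[r] = 0.452344, running G = 0.539844
t=3: π = [0.1542, 0.1889, 0.1839, 0.1660, 0.1850, 0.1219], E[r] = 0.5189, γ^t·E[r] = 0.378281, running G = 0.918125
t=4: π = [0.1541, 0.1895, 0.1836, 0.1663, 0.1848, 0.1217], E[r] = 0.5196, γ^t·E[r] = 0.340896, running G = 1.259021
t=5: π = [0.1542, 0.1894, 0.1837, 0.1663, 0.1848, 0.1216], E[r] = 0.5204, γ^t·E[r] = 0.307283, running G = 1.566304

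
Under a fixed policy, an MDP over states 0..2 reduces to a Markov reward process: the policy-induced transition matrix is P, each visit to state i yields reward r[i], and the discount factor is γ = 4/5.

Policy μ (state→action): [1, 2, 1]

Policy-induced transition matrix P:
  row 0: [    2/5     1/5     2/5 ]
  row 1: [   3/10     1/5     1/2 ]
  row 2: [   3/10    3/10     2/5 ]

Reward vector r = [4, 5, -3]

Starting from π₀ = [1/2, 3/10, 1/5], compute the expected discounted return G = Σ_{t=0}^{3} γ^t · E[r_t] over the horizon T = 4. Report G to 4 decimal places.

t=0: π = [0.5000, 0.3000, 0.2000], E[r] = 2.9000, γ^t·E[r] = 2.900000, running G = 2.900000
t=1: π = [0.3500, 0.2200, 0.4300], E[r] = 1.2100, γ^t·E[r] = 0.968000, running G = 3.868000
t=2: π = [0.3350, 0.2430, 0.4220], E[r] = 1.2890, γ^t·E[r] = 0.824960, running G = 4.692960
t=3: π = [0.3335, 0.2422, 0.4243], E[r] = 1.2721, γ^t·E[r] = 0.651315, running G = 5.344275

G = 5.3443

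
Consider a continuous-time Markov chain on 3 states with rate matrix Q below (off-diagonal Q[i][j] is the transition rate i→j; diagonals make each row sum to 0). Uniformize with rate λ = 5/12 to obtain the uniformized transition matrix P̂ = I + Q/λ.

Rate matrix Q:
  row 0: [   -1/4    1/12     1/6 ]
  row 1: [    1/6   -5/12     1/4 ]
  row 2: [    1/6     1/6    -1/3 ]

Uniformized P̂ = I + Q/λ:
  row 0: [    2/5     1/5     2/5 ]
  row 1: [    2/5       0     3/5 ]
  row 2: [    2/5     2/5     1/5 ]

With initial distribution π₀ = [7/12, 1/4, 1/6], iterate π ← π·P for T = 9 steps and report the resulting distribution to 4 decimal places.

π = [0.4000, 0.2285, 0.3715]

t=0: π = [0.5833, 0.2500, 0.1667]
t=1: π = [0.4000, 0.1833, 0.4167]
t=2: π = [0.4000, 0.2467, 0.3533]
t=3: π = [0.4000, 0.2213, 0.3787]
t=4: π = [0.4000, 0.2315, 0.3685]
t=5: π = [0.4000, 0.2274, 0.3726]
t=6: π = [0.4000, 0.2290, 0.3710]
t=7: π = [0.4000, 0.2284, 0.3716]
t=8: π = [0.4000, 0.2286, 0.3714]
t=9: π = [0.4000, 0.2285, 0.3715]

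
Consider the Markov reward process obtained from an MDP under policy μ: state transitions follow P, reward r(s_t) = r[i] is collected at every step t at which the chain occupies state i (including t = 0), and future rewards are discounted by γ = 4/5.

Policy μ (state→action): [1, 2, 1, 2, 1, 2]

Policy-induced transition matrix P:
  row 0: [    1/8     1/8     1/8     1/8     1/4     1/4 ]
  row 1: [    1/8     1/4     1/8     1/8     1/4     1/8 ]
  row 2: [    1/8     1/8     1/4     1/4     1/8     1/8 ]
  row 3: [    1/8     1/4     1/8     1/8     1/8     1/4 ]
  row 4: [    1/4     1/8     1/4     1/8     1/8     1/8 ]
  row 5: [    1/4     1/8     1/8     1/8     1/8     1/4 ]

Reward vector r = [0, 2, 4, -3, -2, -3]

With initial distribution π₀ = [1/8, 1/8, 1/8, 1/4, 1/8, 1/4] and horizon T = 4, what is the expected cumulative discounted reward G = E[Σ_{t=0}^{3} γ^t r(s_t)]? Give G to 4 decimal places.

t=0: π = [0.1250, 0.1250, 0.1250, 0.2500, 0.1250, 0.2500], E[r] = -1.0000, γ^t·E[r] = -1.000000, running G = -1.000000
t=1: π = [0.1719, 0.1719, 0.1563, 0.1406, 0.1563, 0.2031], E[r] = -0.3750, γ^t·E[r] = -0.300000, running G = -1.300000
t=2: π = [0.1699, 0.1641, 0.1641, 0.1445, 0.1680, 0.1895], E[r] = -0.3535, γ^t·E[r] = -0.226250, running G = -1.526250
t=3: π = [0.1697, 0.1636, 0.1665, 0.1455, 0.1667, 0.1880], E[r] = -0.3408, γ^t·E[r] = -0.174500, running G = -1.700750

G = -1.7008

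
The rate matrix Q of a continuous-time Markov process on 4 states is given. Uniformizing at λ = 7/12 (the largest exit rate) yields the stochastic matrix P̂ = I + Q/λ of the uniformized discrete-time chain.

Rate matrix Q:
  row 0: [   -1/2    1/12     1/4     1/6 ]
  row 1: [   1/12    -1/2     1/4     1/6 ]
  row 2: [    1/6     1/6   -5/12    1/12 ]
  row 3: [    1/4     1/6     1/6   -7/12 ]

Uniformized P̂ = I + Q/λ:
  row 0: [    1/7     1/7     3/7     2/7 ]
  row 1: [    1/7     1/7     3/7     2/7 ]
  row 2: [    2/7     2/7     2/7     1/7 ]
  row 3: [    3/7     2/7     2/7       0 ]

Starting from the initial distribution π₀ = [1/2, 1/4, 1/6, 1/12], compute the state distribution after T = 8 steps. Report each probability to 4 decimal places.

t=0: π = [0.5000, 0.2500, 0.1667, 0.0833]
t=1: π = [0.1905, 0.1786, 0.3929, 0.2381]
t=2: π = [0.2670, 0.2330, 0.3384, 0.1616]
t=3: π = [0.2374, 0.2143, 0.3571, 0.1912]
t=4: π = [0.2485, 0.2212, 0.3502, 0.1801]
t=5: π = [0.2443, 0.2186, 0.3528, 0.1842]
t=6: π = [0.2459, 0.2196, 0.3519, 0.1827]
t=7: π = [0.2453, 0.2192, 0.3522, 0.1833]
t=8: π = [0.2455, 0.2194, 0.3521, 0.1830]

π = [0.2455, 0.2194, 0.3521, 0.1830]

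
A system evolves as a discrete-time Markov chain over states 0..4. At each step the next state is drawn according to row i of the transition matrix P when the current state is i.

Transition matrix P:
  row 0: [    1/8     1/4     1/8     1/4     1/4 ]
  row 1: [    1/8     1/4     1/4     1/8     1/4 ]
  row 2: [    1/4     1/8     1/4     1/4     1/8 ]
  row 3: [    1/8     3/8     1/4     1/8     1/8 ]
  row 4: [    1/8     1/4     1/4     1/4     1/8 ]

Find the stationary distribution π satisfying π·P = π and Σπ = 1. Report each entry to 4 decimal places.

π = [0.1538, 0.2455, 0.2308, 0.1949, 0.1749]

Balance equations π_j = Σ_i π_i·P[i][j]:
  π_0 = 1/8·π_0 + 1/8·π_1 + 1/4·π_2 + 1/8·π_3 + 1/8·π_4
  π_1 = 1/4·π_0 + 1/4·π_1 + 1/8·π_2 + 3/8·π_3 + 1/4·π_4
  π_2 = 1/8·π_0 + 1/4·π_1 + 1/4·π_2 + 1/4·π_3 + 1/4·π_4
  π_3 = 1/4·π_0 + 1/8·π_1 + 1/4·π_2 + 1/8·π_3 + 1/4·π_4
  normalize: π_0 + π_1 + π_2 + π_3 + π_4 = 1
Solving the linear system gives exactly π = [2/13, 233/949, 3/13, 185/949, 166/949].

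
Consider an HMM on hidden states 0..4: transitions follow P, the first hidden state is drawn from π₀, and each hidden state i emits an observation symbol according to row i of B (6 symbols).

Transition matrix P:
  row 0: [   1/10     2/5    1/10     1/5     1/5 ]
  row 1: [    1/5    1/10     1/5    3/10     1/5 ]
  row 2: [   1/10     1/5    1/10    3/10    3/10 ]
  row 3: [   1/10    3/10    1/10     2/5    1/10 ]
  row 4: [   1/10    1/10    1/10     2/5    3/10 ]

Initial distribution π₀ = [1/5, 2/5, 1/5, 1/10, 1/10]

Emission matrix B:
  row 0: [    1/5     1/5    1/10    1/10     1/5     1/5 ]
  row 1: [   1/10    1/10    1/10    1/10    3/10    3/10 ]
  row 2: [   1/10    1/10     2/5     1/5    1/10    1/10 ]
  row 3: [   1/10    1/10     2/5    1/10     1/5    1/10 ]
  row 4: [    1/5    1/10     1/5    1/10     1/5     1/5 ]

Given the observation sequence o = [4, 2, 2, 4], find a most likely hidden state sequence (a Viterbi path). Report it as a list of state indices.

t=0: δ = [4.000e-02, 1.200e-01, 2.000e-02, 2.000e-02, 2.000e-02]  (obs o_0=4)
t=1: δ = [2.400e-03, 1.600e-03, 9.600e-03, 1.440e-02, 4.800e-03]  ψ = [1, 0, 1, 1, 1]  (obs o_1=2)
t=2: δ = [1.440e-04, 4.320e-04, 5.760e-04, 2.304e-03, 5.760e-04]  ψ = [3, 3, 3, 3, 2]  (obs o_2=2)
t=3: δ = [4.608e-05, 2.074e-04, 2.304e-05, 1.843e-04, 4.608e-05]  ψ = [3, 3, 3, 3, 3]  (obs o_3=4)
backtrack: best end state = 1; path = [1, 3, 3, 1]

path = [1, 3, 3, 1]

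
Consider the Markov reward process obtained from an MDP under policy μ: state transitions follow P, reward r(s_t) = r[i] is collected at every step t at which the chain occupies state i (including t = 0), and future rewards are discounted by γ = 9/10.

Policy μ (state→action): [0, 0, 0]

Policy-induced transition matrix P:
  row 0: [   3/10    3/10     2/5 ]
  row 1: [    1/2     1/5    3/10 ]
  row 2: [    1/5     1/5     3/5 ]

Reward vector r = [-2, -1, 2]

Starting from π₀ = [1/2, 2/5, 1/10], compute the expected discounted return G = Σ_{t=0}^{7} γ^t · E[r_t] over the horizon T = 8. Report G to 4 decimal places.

G = -1.0469

t=0: π = [0.5000, 0.4000, 0.1000], E[r] = -1.2000, γ^t·E[r] = -1.200000, running G = -1.200000
t=1: π = [0.3700, 0.2500, 0.3800], E[r] = -0.2300, γ^t·E[r] = -0.207000, running G = -1.407000
t=2: π = [0.3120, 0.2370, 0.4510], E[r] = 0.0410, γ^t·E[r] = 0.033210, running G = -1.373790
t=3: π = [0.3023, 0.2312, 0.4665], E[r] = 0.0972, γ^t·E[r] = 0.070859, running G = -1.302931
t=4: π = [0.2996, 0.2302, 0.4702], E[r] = 0.1110, γ^t·E[r] = 0.072794, running G = -1.230137
t=5: π = [0.2990, 0.2300, 0.4710], E[r] = 0.1140, γ^t·E[r] = 0.067322, running G = -1.162815
t=6: π = [0.2989, 0.2299, 0.4712], E[r] = 0.1147, γ^t·E[r] = 0.060972, running G = -1.101843
t=7: π = [0.2989, 0.2299, 0.4713], E[r] = 0.1149, γ^t·E[r] = 0.054953, running G = -1.046889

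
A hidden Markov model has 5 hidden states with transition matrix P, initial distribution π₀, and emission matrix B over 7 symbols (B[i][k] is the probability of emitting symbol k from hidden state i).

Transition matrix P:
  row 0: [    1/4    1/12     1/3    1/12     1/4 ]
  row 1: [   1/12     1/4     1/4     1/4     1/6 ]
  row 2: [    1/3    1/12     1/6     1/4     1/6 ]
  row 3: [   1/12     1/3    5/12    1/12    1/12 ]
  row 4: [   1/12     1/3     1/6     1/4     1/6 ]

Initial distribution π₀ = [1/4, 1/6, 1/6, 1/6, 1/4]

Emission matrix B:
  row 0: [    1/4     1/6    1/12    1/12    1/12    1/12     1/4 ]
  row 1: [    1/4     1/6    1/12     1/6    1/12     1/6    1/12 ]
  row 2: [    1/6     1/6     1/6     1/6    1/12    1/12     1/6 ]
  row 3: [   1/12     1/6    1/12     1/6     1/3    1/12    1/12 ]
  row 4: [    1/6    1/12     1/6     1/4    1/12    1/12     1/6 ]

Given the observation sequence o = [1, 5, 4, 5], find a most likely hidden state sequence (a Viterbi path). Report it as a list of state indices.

path = [3, 1, 3, 1]

t=0: δ = [4.167e-02, 2.778e-02, 2.778e-02, 2.778e-02, 2.083e-02]  (obs o_0=1)
t=1: δ = [8.681e-04, 1.543e-03, 1.157e-03, 5.787e-04, 8.681e-04]  ψ = [0, 3, 0, 1, 0]  (obs o_1=5)
t=2: δ = [3.215e-05, 3.215e-05, 3.215e-05, 1.286e-04, 2.143e-05]  ψ = [2, 1, 1, 1, 1]  (obs o_2=4)
t=3: δ = [8.931e-07, 7.144e-06, 4.465e-06, 8.931e-07, 8.931e-07]  ψ = [2, 3, 3, 3, 3]  (obs o_3=5)
backtrack: best end state = 1; path = [3, 1, 3, 1]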